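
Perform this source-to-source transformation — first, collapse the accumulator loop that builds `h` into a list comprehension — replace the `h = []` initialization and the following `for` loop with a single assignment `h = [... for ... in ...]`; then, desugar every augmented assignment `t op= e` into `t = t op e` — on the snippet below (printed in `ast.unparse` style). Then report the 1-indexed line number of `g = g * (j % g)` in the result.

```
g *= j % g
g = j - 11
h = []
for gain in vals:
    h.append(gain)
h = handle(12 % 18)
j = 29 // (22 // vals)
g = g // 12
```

1

Transformed code:
g = g * (j % g)
g = j - 11
h = [gain for gain in vals]
h = handle(12 % 18)
j = 29 // (22 // vals)
g = g // 12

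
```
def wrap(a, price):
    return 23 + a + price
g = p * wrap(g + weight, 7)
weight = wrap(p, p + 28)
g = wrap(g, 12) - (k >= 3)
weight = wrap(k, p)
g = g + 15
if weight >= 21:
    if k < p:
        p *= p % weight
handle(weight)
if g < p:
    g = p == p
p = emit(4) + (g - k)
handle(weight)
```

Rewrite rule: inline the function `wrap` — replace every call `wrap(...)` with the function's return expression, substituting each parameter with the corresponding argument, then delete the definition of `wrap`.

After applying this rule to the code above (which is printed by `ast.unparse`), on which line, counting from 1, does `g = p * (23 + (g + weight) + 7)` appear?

1

Transformed code:
g = p * (23 + (g + weight) + 7)
weight = 23 + p + (p + 28)
g = 23 + g + 12 - (k >= 3)
weight = 23 + k + p
g = g + 15
if weight >= 21:
    if k < p:
        p *= p % weight
handle(weight)
if g < p:
    g = p == p
p = emit(4) + (g - k)
handle(weight)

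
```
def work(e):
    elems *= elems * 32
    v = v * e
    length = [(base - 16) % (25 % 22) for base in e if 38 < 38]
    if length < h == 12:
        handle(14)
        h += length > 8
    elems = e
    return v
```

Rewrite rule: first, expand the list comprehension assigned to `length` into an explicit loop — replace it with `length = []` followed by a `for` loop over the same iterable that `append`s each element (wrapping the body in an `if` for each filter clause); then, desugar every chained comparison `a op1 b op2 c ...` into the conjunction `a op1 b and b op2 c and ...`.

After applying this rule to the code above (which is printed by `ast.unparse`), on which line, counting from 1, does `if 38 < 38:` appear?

6

Transformed code:
def work(e):
    elems *= elems * 32
    v = v * e
    length = []
    for base in e:
        if 38 < 38:
            length.append((base - 16) % (25 % 22))
    if length < h and h == 12:
        handle(14)
        h += length > 8
    elems = e
    return v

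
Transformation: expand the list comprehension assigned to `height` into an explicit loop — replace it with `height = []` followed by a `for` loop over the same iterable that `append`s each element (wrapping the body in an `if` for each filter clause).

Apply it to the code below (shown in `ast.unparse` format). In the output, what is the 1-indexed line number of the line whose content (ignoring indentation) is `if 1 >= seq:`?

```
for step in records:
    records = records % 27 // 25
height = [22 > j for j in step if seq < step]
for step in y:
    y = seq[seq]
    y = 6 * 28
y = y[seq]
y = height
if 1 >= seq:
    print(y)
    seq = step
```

Transformed code:
for step in records:
    records = records % 27 // 25
height = []
for j in step:
    if seq < step:
        height.append(22 > j)
for step in y:
    y = seq[seq]
    y = 6 * 28
y = y[seq]
y = height
if 1 >= seq:
    print(y)
    seq = step

12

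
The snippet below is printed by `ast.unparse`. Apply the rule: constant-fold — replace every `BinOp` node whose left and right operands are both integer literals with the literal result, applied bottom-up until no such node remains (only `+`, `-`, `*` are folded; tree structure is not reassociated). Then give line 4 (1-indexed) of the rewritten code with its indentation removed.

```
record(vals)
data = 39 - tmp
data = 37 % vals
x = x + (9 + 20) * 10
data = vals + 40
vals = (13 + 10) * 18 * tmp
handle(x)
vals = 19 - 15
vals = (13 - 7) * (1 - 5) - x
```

Transformed code:
record(vals)
data = 39 - tmp
data = 37 % vals
x = x + 290
data = vals + 40
vals = 414 * tmp
handle(x)
vals = 4
vals = -24 - x

x = x + 290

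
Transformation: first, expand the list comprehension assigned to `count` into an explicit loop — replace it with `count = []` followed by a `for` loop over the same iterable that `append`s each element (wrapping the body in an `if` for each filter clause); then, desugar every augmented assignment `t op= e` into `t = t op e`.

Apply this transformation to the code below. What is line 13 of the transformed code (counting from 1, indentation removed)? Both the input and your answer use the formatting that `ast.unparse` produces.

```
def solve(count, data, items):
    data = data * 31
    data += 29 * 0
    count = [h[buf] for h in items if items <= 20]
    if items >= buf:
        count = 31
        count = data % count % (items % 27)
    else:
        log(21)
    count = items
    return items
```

count = items

Transformed code:
def solve(count, data, items):
    data = data * 31
    data = data + 29 * 0
    count = []
    for h in items:
        if items <= 20:
            count.append(h[buf])
    if items >= buf:
        count = 31
        count = data % count % (items % 27)
    else:
        log(21)
    count = items
    return items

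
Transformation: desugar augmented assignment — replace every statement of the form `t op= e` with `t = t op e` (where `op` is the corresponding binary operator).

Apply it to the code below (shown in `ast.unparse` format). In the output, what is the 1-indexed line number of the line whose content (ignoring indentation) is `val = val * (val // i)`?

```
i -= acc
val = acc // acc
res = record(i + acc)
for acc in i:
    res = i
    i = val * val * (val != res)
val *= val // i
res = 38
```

7

Transformed code:
i = i - acc
val = acc // acc
res = record(i + acc)
for acc in i:
    res = i
    i = val * val * (val != res)
val = val * (val // i)
res = 38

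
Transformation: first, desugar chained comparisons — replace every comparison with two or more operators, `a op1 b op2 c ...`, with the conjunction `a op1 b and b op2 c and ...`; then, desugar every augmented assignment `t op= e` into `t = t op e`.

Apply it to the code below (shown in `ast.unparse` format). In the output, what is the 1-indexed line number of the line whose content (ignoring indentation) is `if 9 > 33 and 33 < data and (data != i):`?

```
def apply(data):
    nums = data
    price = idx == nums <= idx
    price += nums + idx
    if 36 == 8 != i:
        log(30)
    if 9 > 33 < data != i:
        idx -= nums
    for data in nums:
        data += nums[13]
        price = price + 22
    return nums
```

7

Transformed code:
def apply(data):
    nums = data
    price = idx == nums and nums <= idx
    price = price + (nums + idx)
    if 36 == 8 and 8 != i:
        log(30)
    if 9 > 33 and 33 < data and (data != i):
        idx = idx - nums
    for data in nums:
        data = data + nums[13]
        price = price + 22
    return nums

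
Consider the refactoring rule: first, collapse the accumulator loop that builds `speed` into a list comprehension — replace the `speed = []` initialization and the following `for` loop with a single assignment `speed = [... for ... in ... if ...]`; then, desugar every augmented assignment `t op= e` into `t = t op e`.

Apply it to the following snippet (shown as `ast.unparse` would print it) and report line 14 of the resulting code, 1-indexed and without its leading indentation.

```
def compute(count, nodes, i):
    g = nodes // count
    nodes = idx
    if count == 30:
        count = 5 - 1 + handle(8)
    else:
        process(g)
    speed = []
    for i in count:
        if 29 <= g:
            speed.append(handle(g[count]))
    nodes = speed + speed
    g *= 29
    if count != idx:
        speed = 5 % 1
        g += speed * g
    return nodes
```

return nodes

Transformed code:
def compute(count, nodes, i):
    g = nodes // count
    nodes = idx
    if count == 30:
        count = 5 - 1 + handle(8)
    else:
        process(g)
    speed = [handle(g[count]) for i in count if 29 <= g]
    nodes = speed + speed
    g = g * 29
    if count != idx:
        speed = 5 % 1
        g = g + speed * g
    return nodes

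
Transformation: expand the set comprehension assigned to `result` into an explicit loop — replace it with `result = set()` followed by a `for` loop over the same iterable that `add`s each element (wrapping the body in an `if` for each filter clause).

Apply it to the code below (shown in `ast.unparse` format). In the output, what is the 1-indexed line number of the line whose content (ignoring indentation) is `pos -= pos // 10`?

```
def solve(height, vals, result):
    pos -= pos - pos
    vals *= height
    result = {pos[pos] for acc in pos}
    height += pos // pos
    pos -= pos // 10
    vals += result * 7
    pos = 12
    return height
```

Transformed code:
def solve(height, vals, result):
    pos -= pos - pos
    vals *= height
    result = set()
    for acc in pos:
        result.add(pos[pos])
    height += pos // pos
    pos -= pos // 10
    vals += result * 7
    pos = 12
    return height

8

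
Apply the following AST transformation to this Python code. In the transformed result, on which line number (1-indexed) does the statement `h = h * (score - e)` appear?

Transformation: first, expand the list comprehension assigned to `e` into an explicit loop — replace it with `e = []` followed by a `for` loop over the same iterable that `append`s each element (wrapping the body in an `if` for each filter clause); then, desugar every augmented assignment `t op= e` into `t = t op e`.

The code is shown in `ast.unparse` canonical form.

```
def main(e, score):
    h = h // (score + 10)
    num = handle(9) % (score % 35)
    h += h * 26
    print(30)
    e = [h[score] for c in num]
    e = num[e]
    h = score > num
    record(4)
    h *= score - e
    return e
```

Transformed code:
def main(e, score):
    h = h // (score + 10)
    num = handle(9) % (score % 35)
    h = h + h * 26
    print(30)
    e = []
    for c in num:
        e.append(h[score])
    e = num[e]
    h = score > num
    record(4)
    h = h * (score - e)
    return e

12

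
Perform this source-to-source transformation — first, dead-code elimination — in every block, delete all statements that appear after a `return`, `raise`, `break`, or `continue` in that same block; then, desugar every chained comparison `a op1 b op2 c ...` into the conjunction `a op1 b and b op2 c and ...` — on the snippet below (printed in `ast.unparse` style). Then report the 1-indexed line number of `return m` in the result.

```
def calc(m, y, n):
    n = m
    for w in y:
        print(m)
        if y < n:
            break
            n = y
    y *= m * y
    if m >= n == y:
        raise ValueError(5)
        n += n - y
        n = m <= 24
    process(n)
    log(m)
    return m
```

Transformed code:
def calc(m, y, n):
    n = m
    for w in y:
        print(m)
        if y < n:
            break
    y *= m * y
    if m >= n and n == y:
        raise ValueError(5)
    process(n)
    log(m)
    return m

12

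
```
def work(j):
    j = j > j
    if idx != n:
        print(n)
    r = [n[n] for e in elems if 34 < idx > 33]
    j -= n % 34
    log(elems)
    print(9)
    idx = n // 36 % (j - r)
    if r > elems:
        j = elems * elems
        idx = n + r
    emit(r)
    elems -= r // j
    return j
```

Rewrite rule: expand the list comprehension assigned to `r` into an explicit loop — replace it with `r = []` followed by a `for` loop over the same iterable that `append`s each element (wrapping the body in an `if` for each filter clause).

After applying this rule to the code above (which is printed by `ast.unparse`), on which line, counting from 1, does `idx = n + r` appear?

15

Transformed code:
def work(j):
    j = j > j
    if idx != n:
        print(n)
    r = []
    for e in elems:
        if 34 < idx > 33:
            r.append(n[n])
    j -= n % 34
    log(elems)
    print(9)
    idx = n // 36 % (j - r)
    if r > elems:
        j = elems * elems
        idx = n + r
    emit(r)
    elems -= r // j
    return j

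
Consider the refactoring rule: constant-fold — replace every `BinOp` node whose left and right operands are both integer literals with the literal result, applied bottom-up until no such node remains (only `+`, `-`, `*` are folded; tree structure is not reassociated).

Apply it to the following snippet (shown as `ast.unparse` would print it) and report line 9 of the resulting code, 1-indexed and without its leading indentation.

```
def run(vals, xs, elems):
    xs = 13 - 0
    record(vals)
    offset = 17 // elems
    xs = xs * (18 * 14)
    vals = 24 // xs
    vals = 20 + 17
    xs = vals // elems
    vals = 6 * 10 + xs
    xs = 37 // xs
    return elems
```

Transformed code:
def run(vals, xs, elems):
    xs = 13
    record(vals)
    offset = 17 // elems
    xs = xs * 252
    vals = 24 // xs
    vals = 37
    xs = vals // elems
    vals = 60 + xs
    xs = 37 // xs
    return elems

vals = 60 + xs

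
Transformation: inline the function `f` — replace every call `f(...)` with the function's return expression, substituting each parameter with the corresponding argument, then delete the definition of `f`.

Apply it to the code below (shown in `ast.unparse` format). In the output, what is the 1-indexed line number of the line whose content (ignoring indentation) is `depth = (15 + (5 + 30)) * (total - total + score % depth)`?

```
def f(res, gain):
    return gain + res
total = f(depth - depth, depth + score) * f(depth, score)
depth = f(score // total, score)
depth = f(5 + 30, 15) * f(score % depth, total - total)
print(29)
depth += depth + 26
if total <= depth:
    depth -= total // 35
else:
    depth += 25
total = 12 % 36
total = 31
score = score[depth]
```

Transformed code:
total = (depth + score + (depth - depth)) * (score + depth)
depth = score + score // total
depth = (15 + (5 + 30)) * (total - total + score % depth)
print(29)
depth += depth + 26
if total <= depth:
    depth -= total // 35
else:
    depth += 25
total = 12 % 36
total = 31
score = score[depth]

3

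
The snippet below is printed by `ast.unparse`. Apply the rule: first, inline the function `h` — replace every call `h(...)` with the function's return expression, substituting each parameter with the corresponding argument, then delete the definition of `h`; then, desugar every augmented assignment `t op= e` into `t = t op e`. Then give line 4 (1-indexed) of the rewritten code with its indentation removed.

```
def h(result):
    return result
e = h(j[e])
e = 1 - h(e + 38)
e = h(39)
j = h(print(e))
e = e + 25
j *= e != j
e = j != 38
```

j = print(e)

Transformed code:
e = j[e]
e = 1 - (e + 38)
e = 39
j = print(e)
e = e + 25
j = j * (e != j)
e = j != 38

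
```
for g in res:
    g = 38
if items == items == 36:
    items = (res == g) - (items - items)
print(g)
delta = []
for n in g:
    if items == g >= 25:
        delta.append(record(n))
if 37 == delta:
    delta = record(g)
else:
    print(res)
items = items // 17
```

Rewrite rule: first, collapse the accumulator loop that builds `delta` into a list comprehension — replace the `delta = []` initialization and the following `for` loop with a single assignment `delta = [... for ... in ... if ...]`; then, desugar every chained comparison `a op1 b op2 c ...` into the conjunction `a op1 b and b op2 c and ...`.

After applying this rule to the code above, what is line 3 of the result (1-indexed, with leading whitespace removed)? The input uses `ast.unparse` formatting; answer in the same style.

if items == items and items == 36:

Transformed code:
for g in res:
    g = 38
if items == items and items == 36:
    items = (res == g) - (items - items)
print(g)
delta = [record(n) for n in g if items == g and g >= 25]
if 37 == delta:
    delta = record(g)
else:
    print(res)
items = items // 17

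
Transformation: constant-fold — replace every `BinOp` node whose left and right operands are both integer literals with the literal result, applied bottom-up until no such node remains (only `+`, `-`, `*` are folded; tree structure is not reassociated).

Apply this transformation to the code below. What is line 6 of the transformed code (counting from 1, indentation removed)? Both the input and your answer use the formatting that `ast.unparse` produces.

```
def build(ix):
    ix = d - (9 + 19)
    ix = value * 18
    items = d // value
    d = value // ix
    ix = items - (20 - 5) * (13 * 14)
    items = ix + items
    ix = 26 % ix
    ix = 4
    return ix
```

ix = items - 2730

Transformed code:
def build(ix):
    ix = d - 28
    ix = value * 18
    items = d // value
    d = value // ix
    ix = items - 2730
    items = ix + items
    ix = 26 % ix
    ix = 4
    return ix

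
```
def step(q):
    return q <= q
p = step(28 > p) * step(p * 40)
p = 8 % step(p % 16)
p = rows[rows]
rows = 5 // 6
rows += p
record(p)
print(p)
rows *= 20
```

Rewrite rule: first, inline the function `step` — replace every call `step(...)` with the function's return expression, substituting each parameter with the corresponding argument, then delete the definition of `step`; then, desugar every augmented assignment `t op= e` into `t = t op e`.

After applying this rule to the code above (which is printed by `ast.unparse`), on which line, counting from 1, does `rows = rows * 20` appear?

8

Transformed code:
p = ((28 > p) <= (28 > p)) * (p * 40 <= p * 40)
p = 8 % (p % 16 <= p % 16)
p = rows[rows]
rows = 5 // 6
rows = rows + p
record(p)
print(p)
rows = rows * 20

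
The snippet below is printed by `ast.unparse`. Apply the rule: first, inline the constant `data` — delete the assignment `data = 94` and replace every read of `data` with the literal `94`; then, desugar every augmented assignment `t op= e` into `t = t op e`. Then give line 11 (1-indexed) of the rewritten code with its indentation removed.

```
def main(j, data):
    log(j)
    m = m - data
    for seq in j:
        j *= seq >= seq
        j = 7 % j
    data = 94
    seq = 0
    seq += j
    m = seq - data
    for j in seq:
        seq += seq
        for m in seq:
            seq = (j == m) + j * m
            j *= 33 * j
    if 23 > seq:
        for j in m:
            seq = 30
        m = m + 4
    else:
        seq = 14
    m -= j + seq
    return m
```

seq = seq + seq

Transformed code:
def main(j, data):
    log(j)
    m = m - 94
    for seq in j:
        j = j * (seq >= seq)
        j = 7 % j
    seq = 0
    seq = seq + j
    m = seq - 94
    for j in seq:
        seq = seq + seq
        for m in seq:
            seq = (j == m) + j * m
            j = j * (33 * j)
    if 23 > seq:
        for j in m:
            seq = 30
        m = m + 4
    else:
        seq = 14
    m = m - (j + seq)
    return m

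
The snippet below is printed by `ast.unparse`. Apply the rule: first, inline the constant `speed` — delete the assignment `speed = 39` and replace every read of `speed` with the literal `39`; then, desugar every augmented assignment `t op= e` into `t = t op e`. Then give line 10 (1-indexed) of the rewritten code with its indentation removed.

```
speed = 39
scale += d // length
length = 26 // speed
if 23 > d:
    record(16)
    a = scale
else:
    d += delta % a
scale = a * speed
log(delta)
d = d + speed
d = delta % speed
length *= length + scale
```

Transformed code:
scale = scale + d // length
length = 26 // 39
if 23 > d:
    record(16)
    a = scale
else:
    d = d + delta % a
scale = a * 39
log(delta)
d = d + 39
d = delta % 39
length = length * (length + scale)

d = d + 39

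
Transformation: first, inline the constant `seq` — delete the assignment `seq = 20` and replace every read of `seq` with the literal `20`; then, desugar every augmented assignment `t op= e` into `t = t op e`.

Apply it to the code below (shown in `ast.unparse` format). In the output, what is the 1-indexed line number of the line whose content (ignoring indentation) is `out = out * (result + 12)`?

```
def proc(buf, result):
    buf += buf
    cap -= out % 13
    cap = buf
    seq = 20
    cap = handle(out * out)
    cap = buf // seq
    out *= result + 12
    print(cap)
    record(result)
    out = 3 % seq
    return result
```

7

Transformed code:
def proc(buf, result):
    buf = buf + buf
    cap = cap - out % 13
    cap = buf
    cap = handle(out * out)
    cap = buf // 20
    out = out * (result + 12)
    print(cap)
    record(result)
    out = 3 % 20
    return result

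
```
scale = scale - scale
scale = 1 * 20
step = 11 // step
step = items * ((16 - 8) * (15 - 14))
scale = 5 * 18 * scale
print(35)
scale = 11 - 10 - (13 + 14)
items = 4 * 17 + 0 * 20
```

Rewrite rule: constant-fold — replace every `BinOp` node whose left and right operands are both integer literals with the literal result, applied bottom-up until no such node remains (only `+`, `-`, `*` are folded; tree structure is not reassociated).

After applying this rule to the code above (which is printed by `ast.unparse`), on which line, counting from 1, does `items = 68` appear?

Transformed code:
scale = scale - scale
scale = 20
step = 11 // step
step = items * 8
scale = 90 * scale
print(35)
scale = -26
items = 68

8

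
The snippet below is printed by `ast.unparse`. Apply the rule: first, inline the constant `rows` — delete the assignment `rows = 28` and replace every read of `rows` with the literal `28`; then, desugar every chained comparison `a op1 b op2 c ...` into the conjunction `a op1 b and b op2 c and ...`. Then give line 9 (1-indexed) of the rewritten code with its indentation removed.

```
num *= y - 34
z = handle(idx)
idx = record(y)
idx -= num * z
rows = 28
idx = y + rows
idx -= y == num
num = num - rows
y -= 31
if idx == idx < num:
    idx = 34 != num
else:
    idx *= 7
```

Transformed code:
num *= y - 34
z = handle(idx)
idx = record(y)
idx -= num * z
idx = y + 28
idx -= y == num
num = num - 28
y -= 31
if idx == idx and idx < num:
    idx = 34 != num
else:
    idx *= 7

if idx == idx and idx < num:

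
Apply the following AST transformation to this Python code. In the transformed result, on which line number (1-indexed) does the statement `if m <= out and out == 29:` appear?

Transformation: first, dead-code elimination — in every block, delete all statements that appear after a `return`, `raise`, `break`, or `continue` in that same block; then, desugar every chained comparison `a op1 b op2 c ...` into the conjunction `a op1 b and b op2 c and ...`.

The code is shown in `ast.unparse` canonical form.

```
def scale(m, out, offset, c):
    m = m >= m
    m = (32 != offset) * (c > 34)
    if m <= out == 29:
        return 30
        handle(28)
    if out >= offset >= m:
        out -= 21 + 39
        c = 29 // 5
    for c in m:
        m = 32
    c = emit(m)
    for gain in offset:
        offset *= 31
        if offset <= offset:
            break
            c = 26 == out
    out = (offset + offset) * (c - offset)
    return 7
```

Transformed code:
def scale(m, out, offset, c):
    m = m >= m
    m = (32 != offset) * (c > 34)
    if m <= out and out == 29:
        return 30
    if out >= offset and offset >= m:
        out -= 21 + 39
        c = 29 // 5
    for c in m:
        m = 32
    c = emit(m)
    for gain in offset:
        offset *= 31
        if offset <= offset:
            break
    out = (offset + offset) * (c - offset)
    return 7

4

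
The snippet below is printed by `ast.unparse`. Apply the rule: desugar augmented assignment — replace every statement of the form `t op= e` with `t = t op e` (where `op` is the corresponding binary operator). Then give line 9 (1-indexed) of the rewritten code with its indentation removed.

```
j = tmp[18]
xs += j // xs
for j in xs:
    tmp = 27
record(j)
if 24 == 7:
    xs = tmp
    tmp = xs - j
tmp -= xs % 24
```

tmp = tmp - xs % 24

Transformed code:
j = tmp[18]
xs = xs + j // xs
for j in xs:
    tmp = 27
record(j)
if 24 == 7:
    xs = tmp
    tmp = xs - j
tmp = tmp - xs % 24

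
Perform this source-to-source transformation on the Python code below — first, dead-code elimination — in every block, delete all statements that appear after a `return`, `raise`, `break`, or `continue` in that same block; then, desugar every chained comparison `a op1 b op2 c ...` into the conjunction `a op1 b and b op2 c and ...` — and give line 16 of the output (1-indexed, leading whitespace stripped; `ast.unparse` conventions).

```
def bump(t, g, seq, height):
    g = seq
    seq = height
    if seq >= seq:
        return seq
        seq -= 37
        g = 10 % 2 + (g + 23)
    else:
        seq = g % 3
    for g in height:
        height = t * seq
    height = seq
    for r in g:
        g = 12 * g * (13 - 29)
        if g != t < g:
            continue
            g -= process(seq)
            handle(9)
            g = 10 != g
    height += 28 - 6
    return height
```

return height

Transformed code:
def bump(t, g, seq, height):
    g = seq
    seq = height
    if seq >= seq:
        return seq
    else:
        seq = g % 3
    for g in height:
        height = t * seq
    height = seq
    for r in g:
        g = 12 * g * (13 - 29)
        if g != t and t < g:
            continue
    height += 28 - 6
    return height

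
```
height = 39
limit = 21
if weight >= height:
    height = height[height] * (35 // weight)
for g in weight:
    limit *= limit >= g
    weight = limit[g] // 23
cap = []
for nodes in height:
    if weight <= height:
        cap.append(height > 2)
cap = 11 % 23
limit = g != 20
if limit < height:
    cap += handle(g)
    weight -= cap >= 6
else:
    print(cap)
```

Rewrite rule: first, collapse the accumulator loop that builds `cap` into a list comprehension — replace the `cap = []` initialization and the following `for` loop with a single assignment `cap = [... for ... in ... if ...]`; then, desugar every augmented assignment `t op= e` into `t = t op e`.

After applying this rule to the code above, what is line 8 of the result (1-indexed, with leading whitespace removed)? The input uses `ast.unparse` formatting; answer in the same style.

cap = [height > 2 for nodes in height if weight <= height]

Transformed code:
height = 39
limit = 21
if weight >= height:
    height = height[height] * (35 // weight)
for g in weight:
    limit = limit * (limit >= g)
    weight = limit[g] // 23
cap = [height > 2 for nodes in height if weight <= height]
cap = 11 % 23
limit = g != 20
if limit < height:
    cap = cap + handle(g)
    weight = weight - (cap >= 6)
else:
    print(cap)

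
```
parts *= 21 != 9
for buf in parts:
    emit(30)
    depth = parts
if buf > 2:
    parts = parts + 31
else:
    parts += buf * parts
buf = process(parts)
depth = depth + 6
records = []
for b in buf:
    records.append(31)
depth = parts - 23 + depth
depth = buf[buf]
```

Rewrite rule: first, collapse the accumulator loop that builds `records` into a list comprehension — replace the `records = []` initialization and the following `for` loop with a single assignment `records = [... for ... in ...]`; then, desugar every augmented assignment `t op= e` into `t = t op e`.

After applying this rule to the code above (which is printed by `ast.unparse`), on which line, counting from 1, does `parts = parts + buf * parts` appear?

Transformed code:
parts = parts * (21 != 9)
for buf in parts:
    emit(30)
    depth = parts
if buf > 2:
    parts = parts + 31
else:
    parts = parts + buf * parts
buf = process(parts)
depth = depth + 6
records = [31 for b in buf]
depth = parts - 23 + depth
depth = buf[buf]

8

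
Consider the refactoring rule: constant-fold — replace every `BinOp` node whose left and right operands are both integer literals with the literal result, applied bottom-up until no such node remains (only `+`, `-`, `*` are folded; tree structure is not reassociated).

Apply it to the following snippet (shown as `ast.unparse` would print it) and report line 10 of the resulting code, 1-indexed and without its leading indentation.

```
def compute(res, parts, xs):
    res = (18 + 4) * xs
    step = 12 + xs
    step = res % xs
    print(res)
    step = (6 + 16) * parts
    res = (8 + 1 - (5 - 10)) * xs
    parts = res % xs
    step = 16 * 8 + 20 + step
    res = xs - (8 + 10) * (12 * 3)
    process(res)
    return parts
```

res = xs - 648

Transformed code:
def compute(res, parts, xs):
    res = 22 * xs
    step = 12 + xs
    step = res % xs
    print(res)
    step = 22 * parts
    res = 14 * xs
    parts = res % xs
    step = 148 + step
    res = xs - 648
    process(res)
    return parts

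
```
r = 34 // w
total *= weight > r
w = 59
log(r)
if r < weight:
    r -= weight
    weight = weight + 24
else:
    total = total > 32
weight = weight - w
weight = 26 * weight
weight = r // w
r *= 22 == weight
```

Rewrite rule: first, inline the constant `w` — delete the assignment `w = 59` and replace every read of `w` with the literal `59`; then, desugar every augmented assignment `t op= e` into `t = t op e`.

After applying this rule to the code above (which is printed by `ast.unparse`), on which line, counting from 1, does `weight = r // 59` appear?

11

Transformed code:
r = 34 // 59
total = total * (weight > r)
log(r)
if r < weight:
    r = r - weight
    weight = weight + 24
else:
    total = total > 32
weight = weight - 59
weight = 26 * weight
weight = r // 59
r = r * (22 == weight)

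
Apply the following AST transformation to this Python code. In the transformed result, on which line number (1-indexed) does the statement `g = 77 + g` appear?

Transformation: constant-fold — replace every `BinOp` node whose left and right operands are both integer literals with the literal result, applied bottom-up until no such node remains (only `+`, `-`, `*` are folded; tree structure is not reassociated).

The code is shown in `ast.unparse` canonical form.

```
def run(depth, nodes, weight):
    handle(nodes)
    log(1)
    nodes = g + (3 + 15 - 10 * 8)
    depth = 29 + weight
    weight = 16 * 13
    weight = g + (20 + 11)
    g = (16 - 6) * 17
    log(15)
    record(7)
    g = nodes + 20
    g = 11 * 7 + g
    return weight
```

Transformed code:
def run(depth, nodes, weight):
    handle(nodes)
    log(1)
    nodes = g + -62
    depth = 29 + weight
    weight = 208
    weight = g + 31
    g = 170
    log(15)
    record(7)
    g = nodes + 20
    g = 77 + g
    return weight

12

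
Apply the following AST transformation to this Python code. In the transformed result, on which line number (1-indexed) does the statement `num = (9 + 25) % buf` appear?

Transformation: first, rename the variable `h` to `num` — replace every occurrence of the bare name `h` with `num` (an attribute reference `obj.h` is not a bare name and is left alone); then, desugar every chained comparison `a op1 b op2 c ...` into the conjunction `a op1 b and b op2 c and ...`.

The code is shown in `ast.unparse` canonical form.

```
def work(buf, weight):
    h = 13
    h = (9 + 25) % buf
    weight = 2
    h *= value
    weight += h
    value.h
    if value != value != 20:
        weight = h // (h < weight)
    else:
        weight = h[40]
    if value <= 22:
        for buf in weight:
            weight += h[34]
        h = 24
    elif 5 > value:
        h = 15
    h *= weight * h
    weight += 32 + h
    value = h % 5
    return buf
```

Transformed code:
def work(buf, weight):
    num = 13
    num = (9 + 25) % buf
    weight = 2
    num *= value
    weight += num
    value.h
    if value != value and value != 20:
        weight = num // (num < weight)
    else:
        weight = num[40]
    if value <= 22:
        for buf in weight:
            weight += num[34]
        num = 24
    elif 5 > value:
        num = 15
    num *= weight * num
    weight += 32 + num
    value = num % 5
    return buf

3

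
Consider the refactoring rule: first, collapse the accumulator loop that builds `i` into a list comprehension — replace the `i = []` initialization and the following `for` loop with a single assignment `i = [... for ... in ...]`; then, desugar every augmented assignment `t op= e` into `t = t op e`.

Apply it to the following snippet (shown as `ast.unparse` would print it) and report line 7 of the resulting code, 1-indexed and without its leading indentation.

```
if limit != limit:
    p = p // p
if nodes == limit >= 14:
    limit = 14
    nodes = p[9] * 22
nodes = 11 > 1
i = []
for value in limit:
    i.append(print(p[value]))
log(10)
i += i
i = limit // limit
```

Transformed code:
if limit != limit:
    p = p // p
if nodes == limit >= 14:
    limit = 14
    nodes = p[9] * 22
nodes = 11 > 1
i = [print(p[value]) for value in limit]
log(10)
i = i + i
i = limit // limit

i = [print(p[value]) for value in limit]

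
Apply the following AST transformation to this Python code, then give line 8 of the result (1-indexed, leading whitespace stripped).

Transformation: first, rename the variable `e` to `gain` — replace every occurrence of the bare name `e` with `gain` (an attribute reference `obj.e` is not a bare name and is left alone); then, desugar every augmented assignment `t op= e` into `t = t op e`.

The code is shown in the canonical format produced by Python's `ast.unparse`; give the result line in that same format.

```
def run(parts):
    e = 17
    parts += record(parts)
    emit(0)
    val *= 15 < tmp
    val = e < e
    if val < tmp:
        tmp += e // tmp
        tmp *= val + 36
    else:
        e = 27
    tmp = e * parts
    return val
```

Transformed code:
def run(parts):
    gain = 17
    parts = parts + record(parts)
    emit(0)
    val = val * (15 < tmp)
    val = gain < gain
    if val < tmp:
        tmp = tmp + gain // tmp
        tmp = tmp * (val + 36)
    else:
        gain = 27
    tmp = gain * parts
    return val

tmp = tmp + gain // tmp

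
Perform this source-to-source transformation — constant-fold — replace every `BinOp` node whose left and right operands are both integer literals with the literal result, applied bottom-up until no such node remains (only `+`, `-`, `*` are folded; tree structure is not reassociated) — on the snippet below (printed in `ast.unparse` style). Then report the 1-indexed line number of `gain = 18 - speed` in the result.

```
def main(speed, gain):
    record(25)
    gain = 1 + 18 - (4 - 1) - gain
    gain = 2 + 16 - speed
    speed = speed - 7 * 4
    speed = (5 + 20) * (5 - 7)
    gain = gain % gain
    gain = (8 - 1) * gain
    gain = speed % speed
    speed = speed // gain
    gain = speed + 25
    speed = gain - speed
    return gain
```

4

Transformed code:
def main(speed, gain):
    record(25)
    gain = 16 - gain
    gain = 18 - speed
    speed = speed - 28
    speed = -50
    gain = gain % gain
    gain = 7 * gain
    gain = speed % speed
    speed = speed // gain
    gain = speed + 25
    speed = gain - speed
    return gain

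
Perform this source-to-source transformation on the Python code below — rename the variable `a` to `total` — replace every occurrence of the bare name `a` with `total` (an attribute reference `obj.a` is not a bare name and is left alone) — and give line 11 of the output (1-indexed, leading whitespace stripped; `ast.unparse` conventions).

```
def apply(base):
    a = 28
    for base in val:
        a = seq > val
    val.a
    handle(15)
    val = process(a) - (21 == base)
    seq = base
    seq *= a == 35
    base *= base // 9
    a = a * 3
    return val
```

total = total * 3

Transformed code:
def apply(base):
    total = 28
    for base in val:
        total = seq > val
    val.a
    handle(15)
    val = process(total) - (21 == base)
    seq = base
    seq *= total == 35
    base *= base // 9
    total = total * 3
    return val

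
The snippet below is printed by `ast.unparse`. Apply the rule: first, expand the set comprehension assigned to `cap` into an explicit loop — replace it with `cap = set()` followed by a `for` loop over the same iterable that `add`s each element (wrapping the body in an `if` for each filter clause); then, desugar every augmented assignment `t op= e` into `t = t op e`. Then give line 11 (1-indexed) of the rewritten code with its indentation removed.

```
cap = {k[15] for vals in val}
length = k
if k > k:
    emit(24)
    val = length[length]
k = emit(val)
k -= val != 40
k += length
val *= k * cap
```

val = val * (k * cap)

Transformed code:
cap = set()
for vals in val:
    cap.add(k[15])
length = k
if k > k:
    emit(24)
    val = length[length]
k = emit(val)
k = k - (val != 40)
k = k + length
val = val * (k * cap)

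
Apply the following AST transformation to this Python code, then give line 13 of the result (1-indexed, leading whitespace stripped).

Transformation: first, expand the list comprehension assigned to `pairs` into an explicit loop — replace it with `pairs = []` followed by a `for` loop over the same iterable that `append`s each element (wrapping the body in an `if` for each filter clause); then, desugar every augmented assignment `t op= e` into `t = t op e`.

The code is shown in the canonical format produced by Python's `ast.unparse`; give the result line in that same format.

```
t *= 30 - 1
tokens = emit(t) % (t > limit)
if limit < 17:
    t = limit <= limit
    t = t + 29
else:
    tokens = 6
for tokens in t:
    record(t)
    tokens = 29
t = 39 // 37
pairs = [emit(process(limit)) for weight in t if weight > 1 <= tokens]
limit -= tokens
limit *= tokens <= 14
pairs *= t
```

for weight in t:

Transformed code:
t = t * (30 - 1)
tokens = emit(t) % (t > limit)
if limit < 17:
    t = limit <= limit
    t = t + 29
else:
    tokens = 6
for tokens in t:
    record(t)
    tokens = 29
t = 39 // 37
pairs = []
for weight in t:
    if weight > 1 <= tokens:
        pairs.append(emit(process(limit)))
limit = limit - tokens
limit = limit * (tokens <= 14)
pairs = pairs * t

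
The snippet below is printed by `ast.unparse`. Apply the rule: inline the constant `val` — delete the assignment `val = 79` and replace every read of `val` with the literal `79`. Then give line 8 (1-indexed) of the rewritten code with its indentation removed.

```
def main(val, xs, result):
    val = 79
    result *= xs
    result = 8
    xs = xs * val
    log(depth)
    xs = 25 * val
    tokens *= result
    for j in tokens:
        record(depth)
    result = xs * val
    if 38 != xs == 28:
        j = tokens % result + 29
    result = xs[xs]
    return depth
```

Transformed code:
def main(val, xs, result):
    result *= xs
    result = 8
    xs = xs * 79
    log(depth)
    xs = 25 * 79
    tokens *= result
    for j in tokens:
        record(depth)
    result = xs * 79
    if 38 != xs == 28:
        j = tokens % result + 29
    result = xs[xs]
    return depth

for j in tokens:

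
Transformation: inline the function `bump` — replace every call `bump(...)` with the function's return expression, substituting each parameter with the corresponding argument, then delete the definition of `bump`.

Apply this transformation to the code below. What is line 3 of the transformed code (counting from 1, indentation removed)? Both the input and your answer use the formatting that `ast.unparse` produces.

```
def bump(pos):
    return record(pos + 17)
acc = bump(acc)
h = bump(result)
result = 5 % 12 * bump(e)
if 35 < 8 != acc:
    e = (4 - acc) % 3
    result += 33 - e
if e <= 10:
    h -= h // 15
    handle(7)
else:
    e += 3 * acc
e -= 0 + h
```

result = 5 % 12 * record(e + 17)

Transformed code:
acc = record(acc + 17)
h = record(result + 17)
result = 5 % 12 * record(e + 17)
if 35 < 8 != acc:
    e = (4 - acc) % 3
    result += 33 - e
if e <= 10:
    h -= h // 15
    handle(7)
else:
    e += 3 * acc
e -= 0 + h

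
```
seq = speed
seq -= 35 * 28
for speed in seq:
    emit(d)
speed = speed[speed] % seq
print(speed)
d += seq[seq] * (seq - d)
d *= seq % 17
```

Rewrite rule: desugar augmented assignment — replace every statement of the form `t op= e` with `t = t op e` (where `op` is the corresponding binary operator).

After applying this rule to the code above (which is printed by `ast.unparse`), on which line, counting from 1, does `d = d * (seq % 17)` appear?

8

Transformed code:
seq = speed
seq = seq - 35 * 28
for speed in seq:
    emit(d)
speed = speed[speed] % seq
print(speed)
d = d + seq[seq] * (seq - d)
d = d * (seq % 17)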